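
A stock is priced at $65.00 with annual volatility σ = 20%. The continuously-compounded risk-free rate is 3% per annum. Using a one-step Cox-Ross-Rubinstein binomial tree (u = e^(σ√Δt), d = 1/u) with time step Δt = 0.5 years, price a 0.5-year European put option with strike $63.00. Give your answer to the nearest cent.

CRR parameters: u = e^(σ√Δt) = e^(0.2·√0.5) = 1.1519, d = 1/u = 0.8681
Per-period rate: rΔt = 0.03·0.5 = 0.015, so R = e^0.015 = 1.0151
Risk-neutral probability p = (e^0.015 − 0.8681)/(1.1519 − 0.8681) = 0.1470/0.2838 = 0.5180
Terminal stock prices: S_u = 74.87, S_d = 56.43
Terminal payoffs (K − S): max(-11.87, 0) = 0, max(6.572, 0) = 6.572
Node 0 (S = 65): V_0 = e^(−0.015)·[0.5180·0.0000 + 0.4820·6.5720] = 3.1208

$3.12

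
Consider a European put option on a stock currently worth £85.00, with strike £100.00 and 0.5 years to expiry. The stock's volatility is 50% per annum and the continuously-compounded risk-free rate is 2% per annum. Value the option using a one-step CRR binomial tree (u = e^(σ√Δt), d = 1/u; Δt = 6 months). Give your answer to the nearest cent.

CRR parameters: u = e^(σ√Δt) = e^(0.5·√0.5) = 1.4241, d = 1/u = 0.7022
Per-period rate: rΔt = 0.02·0.5 = 0.01, so R = e^0.01 = 1.0101
Risk-neutral probability p = (e^0.01 − 0.7022)/(1.4241 − 0.7022) = 0.3079/0.7219 = 0.4264
Terminal stock prices: S_u = 121.1, S_d = 59.69
Terminal payoffs (K − S): max(-21.05, 0) = 0, max(40.31, 0) = 40.31
Node 0 (S = 85): V_0 = e^(−0.01)·[0.4264·0.0000 + 0.5736·40.3140] = 22.8923

£22.89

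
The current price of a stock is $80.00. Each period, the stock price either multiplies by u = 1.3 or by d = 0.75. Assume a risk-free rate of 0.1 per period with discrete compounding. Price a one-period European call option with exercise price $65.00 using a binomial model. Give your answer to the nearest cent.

Risk-neutral probability p = (1 + 0.1 − 0.75)/(1.3 − 0.75) = 0.3500/0.5500 = 0.6364
Terminal stock prices: S_u = 104, S_d = 60
Terminal payoffs (S − K): max(39, 0) = 39, max(-5, 0) = 0
Node 0 (S = 80): V_0 = 1/1.1·[0.6364·39.0000 + 0.3636·0.0000] = 22.5620

$22.56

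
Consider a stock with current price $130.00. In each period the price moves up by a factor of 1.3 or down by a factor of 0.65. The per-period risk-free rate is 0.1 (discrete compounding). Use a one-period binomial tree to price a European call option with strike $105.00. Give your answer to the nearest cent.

$40.28

Risk-neutral probability p = (1 + 0.1 − 0.65)/(1.3 − 0.65) = 0.4500/0.6500 = 0.6923
Terminal stock prices: S_u = 169, S_d = 84.5
Terminal payoffs (S − K): max(64, 0) = 64, max(-20.5, 0) = 0
Node 0 (S = 130): V_0 = 1/1.1·[0.6923·64.0000 + 0.3077·0.0000] = 40.2797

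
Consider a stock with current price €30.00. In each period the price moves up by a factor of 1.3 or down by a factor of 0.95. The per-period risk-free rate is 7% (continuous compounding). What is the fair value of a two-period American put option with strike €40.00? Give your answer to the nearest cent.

€10.00

Risk-neutral probability p = (e^0.07 − 0.95)/(1.3 − 0.95) = 0.1225/0.3500 = 0.3500
Terminal stock prices: S_uu = 50.7, S_ud = 37.05, S_dd = 27.07
Terminal payoffs (K − S): max(-10.7, 0) = 0, max(2.95, 0) = 2.95, max(12.93, 0) = 12.93
Node u (S = 39): continuation = e^(−0.07)·[0.3500·0.0000 + 0.6500·2.9500] = 1.7878; exercise value = 1.0000 ≤ continuation, so V_u = 1.7878
Node d (S = 28.5): continuation = e^(−0.07)·[0.3500·2.9500 + 0.6500·12.9250] = 8.7958; exercise value = 11.5000 > continuation, so V_d = 11.5000 (exercise)
Node 0 (S = 30): continuation = e^(−0.07)·[0.3500·1.7878 + 0.6500·11.5000] = 7.5529; exercise value = 10.0000 > continuation, so V_0 = 10.0000 (exercise)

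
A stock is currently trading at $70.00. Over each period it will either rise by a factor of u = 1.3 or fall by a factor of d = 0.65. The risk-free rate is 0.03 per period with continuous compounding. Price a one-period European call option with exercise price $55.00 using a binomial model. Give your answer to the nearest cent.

$20.45

Risk-neutral probability p = (e^0.03 − 0.65)/(1.3 − 0.65) = 0.3805/0.6500 = 0.5853
Terminal stock prices: S_u = 91, S_d = 45.5
Terminal payoffs (S − K): max(36, 0) = 36, max(-9.5, 0) = 0
Node 0 (S = 70): V_0 = e^(−0.03)·[0.5853·36.0000 + 0.4147·0.0000] = 20.4486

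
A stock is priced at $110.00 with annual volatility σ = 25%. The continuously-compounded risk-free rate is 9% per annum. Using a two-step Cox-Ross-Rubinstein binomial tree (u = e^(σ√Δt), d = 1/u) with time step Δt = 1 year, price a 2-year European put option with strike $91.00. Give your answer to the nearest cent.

$2.86

CRR parameters: u = e^(σ√Δt) = e^(0.25·√1) = 1.2840, d = 1/u = 0.7788
Per-period rate: rΔt = 0.09·1 = 0.09, so R = e^0.09 = 1.0942
Risk-neutral probability p = (e^0.09 − 0.7788)/(1.2840 − 0.7788) = 0.3154/0.5052 = 0.6242
Terminal stock prices: S_uu = 181.4, S_ud = 110, S_dd = 66.72
Terminal payoffs (K − S): max(-90.36, 0) = 0, max(-19, 0) = 0, max(24.28, 0) = 24.28
Node u (S = 141.2): V_u = e^(−0.09)·[0.6242·0.0000 + 0.3758·0.0000] = 0.0000
Node d (S = 85.67): V_d = e^(−0.09)·[0.6242·0.0000 + 0.3758·24.2816] = 8.3391
Node 0 (S = 110): V_0 = e^(−0.09)·[0.6242·0.0000 + 0.3758·8.3391] = 2.8639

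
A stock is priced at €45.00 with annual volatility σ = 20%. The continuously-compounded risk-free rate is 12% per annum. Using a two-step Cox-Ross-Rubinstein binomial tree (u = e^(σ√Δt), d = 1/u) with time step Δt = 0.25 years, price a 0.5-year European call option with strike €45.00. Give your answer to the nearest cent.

CRR parameters: u = e^(σ√Δt) = e^(0.2·√0.25) = 1.1052, d = 1/u = 0.9048
Per-period rate: rΔt = 0.12·0.25 = 0.03, so R = e^0.03 = 1.0305
Risk-neutral probability p = (e^0.03 − 0.9048)/(1.1052 − 0.9048) = 0.1256/0.2003 = 0.6270
Terminal stock prices: S_uu = 54.96, S_ud = 45, S_dd = 36.84
Terminal payoffs (S − K): max(9.963, 0) = 9.963, max(0, 0) = 0, max(-8.157, 0) = 0
Node u (S = 49.73): V_u = e^(−0.03)·[0.6270·9.9631 + 0.3730·0.0000] = 6.0626
Node d (S = 40.72): V_d = e^(−0.03)·[0.6270·0.0000 + 0.3730·0.0000] = 0.0000
Node 0 (S = 45): V_0 = e^(−0.03)·[0.6270·6.0626 + 0.3730·0.0000] = 3.6892

€3.69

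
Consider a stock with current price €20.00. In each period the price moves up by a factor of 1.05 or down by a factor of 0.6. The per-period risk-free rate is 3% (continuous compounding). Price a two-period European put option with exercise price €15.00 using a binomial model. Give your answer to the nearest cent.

€0.20

Risk-neutral probability p = (e^0.03 − 0.6)/(1.05 − 0.6) = 0.4305/0.4500 = 0.9566
Terminal stock prices: S_uu = 22.05, S_ud = 12.6, S_dd = 7.2
Terminal payoffs (K − S): max(-7.05, 0) = 0, max(2.4, 0) = 2.4, max(7.8, 0) = 7.8
Node u (S = 21): V_u = e^(−0.03)·[0.9566·0.0000 + 0.0434·2.4000] = 0.1012
Node d (S = 12): V_d = e^(−0.03)·[0.9566·2.4000 + 0.0434·7.8000] = 2.5567
Node 0 (S = 20): V_0 = e^(−0.03)·[0.9566·0.1012 + 0.0434·2.5567] = 0.2017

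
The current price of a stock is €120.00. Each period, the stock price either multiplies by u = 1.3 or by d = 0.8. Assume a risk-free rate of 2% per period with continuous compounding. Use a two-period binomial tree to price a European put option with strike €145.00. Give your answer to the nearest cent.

€30.09

Risk-neutral probability p = (e^0.02 − 0.8)/(1.3 − 0.8) = 0.2202/0.5000 = 0.4404
Terminal stock prices: S_uu = 202.8, S_ud = 124.8, S_dd = 76.8
Terminal payoffs (K − S): max(-57.8, 0) = 0, max(20.2, 0) = 20.2, max(68.2, 0) = 68.2
Node u (S = 156): V_u = e^(−0.02)·[0.4404·0.0000 + 0.5596·20.2000] = 11.0800
Node d (S = 96): V_d = e^(−0.02)·[0.4404·20.2000 + 0.5596·68.2000] = 46.1288
Node 0 (S = 120): V_0 = e^(−0.02)·[0.4404·11.0800 + 0.5596·46.1288] = 30.0855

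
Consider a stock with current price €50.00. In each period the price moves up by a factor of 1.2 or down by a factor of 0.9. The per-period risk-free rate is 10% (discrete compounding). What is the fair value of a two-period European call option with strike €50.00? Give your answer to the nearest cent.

Risk-neutral probability p = (1 + 0.1 − 0.9)/(1.2 − 0.9) = 0.2000/0.3000 = 0.6667
Terminal stock prices: S_uu = 72, S_ud = 54, S_dd = 40.5
Terminal payoffs (S − K): max(22, 0) = 22, max(4, 0) = 4, max(-9.5, 0) = 0
Node u (S = 60): V_u = 1/1.1·[0.6667·22.0000 + 0.3333·4.0000] = 14.5455
Node d (S = 45): V_d = 1/1.1·[0.6667·4.0000 + 0.3333·0.0000] = 2.4242
Node 0 (S = 50): V_0 = 1/1.1·[0.6667·14.5455 + 0.3333·2.4242] = 9.5500

€9.55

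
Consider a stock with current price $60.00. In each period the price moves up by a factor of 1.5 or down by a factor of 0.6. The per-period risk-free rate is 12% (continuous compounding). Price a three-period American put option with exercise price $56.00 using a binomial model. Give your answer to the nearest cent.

Risk-neutral probability p = (e^0.12 − 0.6)/(1.5 − 0.6) = 0.5275/0.9000 = 0.5861
Terminal stock prices: S_uuu = 202.5, S_uud = 81, S_udd = 32.4, S_ddd = 12.96
Terminal payoffs (K − S): max(-146.5, 0) = 0, max(-25, 0) = 0, max(23.6, 0) = 23.6, max(43.04, 0) = 43.04
Node uu (S = 135): continuation = e^(−0.12)·[0.5861·0.0000 + 0.4139·0.0000] = 0.0000; exercise value = 0.0000 ≤ continuation, so V_uu = 0.0000
Node ud (S = 54): continuation = e^(−0.12)·[0.5861·0.0000 + 0.4139·23.6000] = 8.6633; exercise value = 2.0000 ≤ continuation, so V_ud = 8.6633
Node dd (S = 21.6): continuation = e^(−0.12)·[0.5861·23.6000 + 0.4139·43.0400] = 28.0675; exercise value = 34.4000 > continuation, so V_dd = 34.4000 (exercise)
Node u (S = 90): continuation = e^(−0.12)·[0.5861·0.0000 + 0.4139·8.6633] = 3.1802; exercise value = 0.0000 ≤ continuation, so V_u = 3.1802
Node d (S = 36): continuation = e^(−0.12)·[0.5861·8.6633 + 0.4139·34.4000] = 17.1313; exercise value = 20.0000 > continuation, so V_d = 20.0000 (exercise)
Node 0 (S = 60): continuation = e^(−0.12)·[0.5861·3.1802 + 0.4139·20.0000] = 8.9950; exercise value = 0.0000 ≤ continuation, so V_0 = 8.9950

$8.99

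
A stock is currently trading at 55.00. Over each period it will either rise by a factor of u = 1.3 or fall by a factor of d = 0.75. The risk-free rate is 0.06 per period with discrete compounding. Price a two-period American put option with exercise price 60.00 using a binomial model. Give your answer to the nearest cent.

9.11

Risk-neutral probability p = (1 + 0.06 − 0.75)/(1.3 − 0.75) = 0.3100/0.5500 = 0.5636
Terminal stock prices: S_uu = 92.95, S_ud = 53.62, S_dd = 30.94
Terminal payoffs (K − S): max(-32.95, 0) = 0, max(6.375, 0) = 6.375, max(29.06, 0) = 29.06
Node u (S = 71.5): continuation = 1/1.06·[0.5636·0.0000 + 0.4364·6.3750] = 2.6244; exercise value = 0.0000 ≤ continuation, so V_u = 2.6244
Node d (S = 41.25): continuation = 1/1.06·[0.5636·6.3750 + 0.4364·29.0625] = 15.3538; exercise value = 18.7500 > continuation, so V_d = 18.7500 (exercise)
Node 0 (S = 55): continuation = 1/1.06·[0.5636·2.6244 + 0.4364·18.7500] = 9.1142; exercise value = 5.0000 ≤ continuation, so V_0 = 9.1142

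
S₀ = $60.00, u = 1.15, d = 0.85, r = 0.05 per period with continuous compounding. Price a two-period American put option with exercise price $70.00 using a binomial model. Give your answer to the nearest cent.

Risk-neutral probability p = (e^0.05 − 0.85)/(1.15 − 0.85) = 0.2013/0.3000 = 0.6709
Terminal stock prices: S_uu = 79.35, S_ud = 58.65, S_dd = 43.35
Terminal payoffs (K − S): max(-9.35, 0) = 0, max(11.35, 0) = 11.35, max(26.65, 0) = 26.65
Node u (S = 69): continuation = e^(−0.05)·[0.6709·0.0000 + 0.3291·11.3500] = 3.5531; exercise value = 1.0000 ≤ continuation, so V_u = 3.5531
Node d (S = 51): continuation = e^(−0.05)·[0.6709·11.3500 + 0.3291·26.6500] = 15.5861; exercise value = 19.0000 > continuation, so V_d = 19.0000 (exercise)
Node 0 (S = 60): continuation = e^(−0.05)·[0.6709·3.5531 + 0.3291·19.0000] = 8.2154; exercise value = 10.0000 > continuation, so V_0 = 10.0000 (exercise)

$10.00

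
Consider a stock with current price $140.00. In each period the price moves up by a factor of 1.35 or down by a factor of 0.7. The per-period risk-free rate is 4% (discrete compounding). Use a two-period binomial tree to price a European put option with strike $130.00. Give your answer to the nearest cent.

$12.91

Risk-neutral probability p = (1 + 0.04 − 0.7)/(1.35 − 0.7) = 0.3400/0.6500 = 0.5231
Terminal stock prices: S_uu = 255.2, S_ud = 132.3, S_dd = 68.6
Terminal payoffs (K − S): max(-125.2, 0) = 0, max(-2.3, 0) = 0, max(61.4, 0) = 61.4
Node u (S = 189): V_u = 1/1.04·[0.5231·0.0000 + 0.4769·0.0000] = 0.0000
Node d (S = 98): V_d = 1/1.04·[0.5231·0.0000 + 0.4769·61.4000] = 28.1568
Node 0 (S = 140): V_0 = 1/1.04·[0.5231·0.0000 + 0.4769·28.1568] = 12.9121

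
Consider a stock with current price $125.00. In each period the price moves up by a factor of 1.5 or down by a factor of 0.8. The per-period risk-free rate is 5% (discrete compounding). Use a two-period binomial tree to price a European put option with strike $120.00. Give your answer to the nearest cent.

Risk-neutral probability p = (1 + 0.05 − 0.8)/(1.5 − 0.8) = 0.2500/0.7000 = 0.3571
Terminal stock prices: S_uu = 281.2, S_ud = 150, S_dd = 80
Terminal payoffs (K − S): max(-161.2, 0) = 0, max(-30, 0) = 0, max(40, 0) = 40
Node u (S = 187.5): V_u = 1/1.05·[0.3571·0.0000 + 0.6429·0.0000] = 0.0000
Node d (S = 100): V_d = 1/1.05·[0.3571·0.0000 + 0.6429·40.0000] = 24.4898
Node 0 (S = 125): V_0 = 1/1.05·[0.3571·0.0000 + 0.6429·24.4898] = 14.9938

$14.99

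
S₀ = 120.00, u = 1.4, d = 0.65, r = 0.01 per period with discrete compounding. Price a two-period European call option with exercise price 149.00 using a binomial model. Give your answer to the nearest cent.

Risk-neutral probability p = (1 + 0.01 − 0.65)/(1.4 − 0.65) = 0.3600/0.7500 = 0.4800
Terminal stock prices: S_uu = 235.2, S_ud = 109.2, S_dd = 50.7
Terminal payoffs (S − K): max(86.2, 0) = 86.2, max(-39.8, 0) = 0, max(-98.3, 0) = 0
Node u (S = 168): V_u = 1/1.01·[0.4800·86.2000 + 0.5200·0.0000] = 40.9663
Node d (S = 78): V_d = 1/1.01·[0.4800·0.0000 + 0.5200·0.0000] = 0.0000
Node 0 (S = 120): V_0 = 1/1.01·[0.4800·40.9663 + 0.5200·0.0000] = 19.4692

19.47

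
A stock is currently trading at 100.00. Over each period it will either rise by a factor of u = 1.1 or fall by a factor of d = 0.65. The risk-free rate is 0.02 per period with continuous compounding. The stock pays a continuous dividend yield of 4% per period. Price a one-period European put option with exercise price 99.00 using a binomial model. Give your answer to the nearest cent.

Per-period risk-free factor R = e^0.02 = 1.0202; dividend-adjusted growth = e^(0.02−0.04) = 0.9802.
Risk-neutral probability p = (0.9802 − 0.65)/(1.1 − 0.65) = 0.3302/0.4500 = 0.7338
Terminal stock prices: S_u = 110, S_d = 65
Terminal payoffs (K − S): max(-11, 0) = 0, max(34, 0) = 34
Node 0 (S = 100): V_0 = e^(−0.02)·[0.7338·0.0000 + 0.2662·34.0000] = 8.8724

8.87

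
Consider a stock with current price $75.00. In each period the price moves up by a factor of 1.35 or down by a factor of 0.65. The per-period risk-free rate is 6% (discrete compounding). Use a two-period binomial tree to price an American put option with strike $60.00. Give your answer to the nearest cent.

$4.40

Risk-neutral probability p = (1 + 0.06 − 0.65)/(1.35 − 0.65) = 0.4100/0.7000 = 0.5857
Terminal stock prices: S_uu = 136.7, S_ud = 65.81, S_dd = 31.69
Terminal payoffs (K − S): max(-76.69, 0) = 0, max(-5.812, 0) = 0, max(28.31, 0) = 28.31
Node u (S = 101.2): continuation = 1/1.06·[0.5857·0.0000 + 0.4143·0.0000] = 0.0000; exercise value = 0.0000 ≤ continuation, so V_u = 0.0000
Node d (S = 48.75): continuation = 1/1.06·[0.5857·0.0000 + 0.4143·28.3125] = 11.0655; exercise value = 11.2500 > continuation, so V_d = 11.2500 (exercise)
Node 0 (S = 75): continuation = 1/1.06·[0.5857·0.0000 + 0.4143·11.2500] = 4.3969; exercise value = 0.0000 ≤ continuation, so V_0 = 4.3969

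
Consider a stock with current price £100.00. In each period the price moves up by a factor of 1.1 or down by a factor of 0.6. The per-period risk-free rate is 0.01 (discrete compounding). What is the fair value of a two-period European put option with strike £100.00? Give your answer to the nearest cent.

£11.87

Risk-neutral probability p = (1 + 0.01 − 0.6)/(1.1 − 0.6) = 0.4100/0.5000 = 0.8200
Terminal stock prices: S_uu = 121, S_ud = 66, S_dd = 36
Terminal payoffs (K − S): max(-21, 0) = 0, max(34, 0) = 34, max(64, 0) = 64
Node u (S = 110): V_u = 1/1.01·[0.8200·0.0000 + 0.1800·34.0000] = 6.0594
Node d (S = 60): V_d = 1/1.01·[0.8200·34.0000 + 0.1800·64.0000] = 39.0099
Node 0 (S = 100): V_0 = 1/1.01·[0.8200·6.0594 + 0.1800·39.0099] = 11.8718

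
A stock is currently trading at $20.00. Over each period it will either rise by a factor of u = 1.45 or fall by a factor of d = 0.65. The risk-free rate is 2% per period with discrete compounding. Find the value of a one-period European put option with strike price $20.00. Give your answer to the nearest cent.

$3.69

Risk-neutral probability p = (1 + 0.02 − 0.65)/(1.45 − 0.65) = 0.3700/0.8000 = 0.4625
Terminal stock prices: S_u = 29, S_d = 13
Terminal payoffs (K − S): max(-9, 0) = 0, max(7, 0) = 7
Node 0 (S = 20): V_0 = 1/1.02·[0.4625·0.0000 + 0.5375·7.0000] = 3.6887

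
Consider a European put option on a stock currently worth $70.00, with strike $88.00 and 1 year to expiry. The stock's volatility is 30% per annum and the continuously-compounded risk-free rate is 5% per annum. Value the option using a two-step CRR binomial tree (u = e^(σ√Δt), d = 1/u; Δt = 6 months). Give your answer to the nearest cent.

CRR parameters: u = e^(σ√Δt) = e^(0.3·√0.5) = 1.2363, d = 1/u = 0.8089
Per-period rate: rΔt = 0.05·0.5 = 0.025, so R = e^0.025 = 1.0253
Risk-neutral probability p = (e^0.025 − 0.8089)/(1.2363 − 0.8089) = 0.2165/0.4275 = 0.5064
Terminal stock prices: S_uu = 107, S_ud = 70, S_dd = 45.8
Terminal payoffs (K − S): max(-18.99, 0) = 0, max(18, 0) = 18, max(42.2, 0) = 42.2
Node u (S = 86.54): V_u = e^(−0.025)·[0.5064·0.0000 + 0.4936·18.0000] = 8.6656
Node d (S = 56.62): V_d = e^(−0.025)·[0.5064·18.0000 + 0.4936·42.2024] = 29.2072
Node 0 (S = 70): V_0 = e^(−0.025)·[0.5064·8.6656 + 0.4936·29.2072] = 18.3409

$18.34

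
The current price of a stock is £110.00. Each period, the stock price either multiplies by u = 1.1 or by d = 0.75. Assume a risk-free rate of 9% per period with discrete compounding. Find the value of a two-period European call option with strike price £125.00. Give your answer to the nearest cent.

Risk-neutral probability p = (1 + 0.09 − 0.75)/(1.1 − 0.75) = 0.3400/0.3500 = 0.9714
Terminal stock prices: S_uu = 133.1, S_ud = 90.75, S_dd = 61.88
Terminal payoffs (S − K): max(8.1, 0) = 8.1, max(-34.25, 0) = 0, max(-63.12, 0) = 0
Node u (S = 121): V_u = 1/1.09·[0.9714·8.1000 + 0.0286·0.0000] = 7.2189
Node d (S = 82.5): V_d = 1/1.09·[0.9714·0.0000 + 0.0286·0.0000] = 0.0000
Node 0 (S = 110): V_0 = 1/1.09·[0.9714·7.2189 + 0.0286·0.0000] = 6.4336

£6.43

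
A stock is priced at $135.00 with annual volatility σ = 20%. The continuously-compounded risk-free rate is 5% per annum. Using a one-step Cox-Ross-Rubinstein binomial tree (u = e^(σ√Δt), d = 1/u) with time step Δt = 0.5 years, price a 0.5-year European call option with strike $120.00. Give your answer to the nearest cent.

CRR parameters: u = e^(σ√Δt) = e^(0.2·√0.5) = 1.1519, d = 1/u = 0.8681
Per-period rate: rΔt = 0.05·0.5 = 0.025, so R = e^0.025 = 1.0253
Risk-neutral probability p = (e^0.025 − 0.8681)/(1.1519 − 0.8681) = 0.1572/0.2838 = 0.5539
Terminal stock prices: S_u = 155.5, S_d = 117.2
Terminal payoffs (S − K): max(35.51, 0) = 35.51, max(-2.803, 0) = 0
Node 0 (S = 135): V_0 = e^(−0.025)·[0.5539·35.5078 + 0.4461·0.0000] = 19.1825

$19.18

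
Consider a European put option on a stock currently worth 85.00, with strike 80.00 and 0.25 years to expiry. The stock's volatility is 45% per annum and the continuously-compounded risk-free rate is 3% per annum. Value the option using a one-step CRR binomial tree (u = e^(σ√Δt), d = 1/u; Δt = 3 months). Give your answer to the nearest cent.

6.49

CRR parameters: u = e^(σ√Δt) = e^(0.45·√0.25) = 1.2523, d = 1/u = 0.7985
Per-period rate: rΔt = 0.03·0.25 = 0.0075, so R = e^0.0075 = 1.0075
Risk-neutral probability p = (e^0.0075 − 0.7985)/(1.2523 − 0.7985) = 0.2090/0.4538 = 0.4606
Terminal stock prices: S_u = 106.4, S_d = 67.87
Terminal payoffs (K − S): max(-26.45, 0) = 0, max(12.13, 0) = 12.13
Node 0 (S = 85): V_0 = e^(−0.0075)·[0.4606·0.0000 + 0.5394·12.1261] = 6.4923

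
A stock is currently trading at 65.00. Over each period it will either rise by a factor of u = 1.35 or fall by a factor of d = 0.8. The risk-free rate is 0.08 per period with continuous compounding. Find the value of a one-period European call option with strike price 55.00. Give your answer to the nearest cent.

Risk-neutral probability p = (e^0.08 − 0.8)/(1.35 − 0.8) = 0.2833/0.5500 = 0.5151
Terminal stock prices: S_u = 87.75, S_d = 52
Terminal payoffs (S − K): max(32.75, 0) = 32.75, max(-3, 0) = 0
Node 0 (S = 65): V_0 = e^(−0.08)·[0.5151·32.7500 + 0.4849·0.0000] = 15.5715

15.57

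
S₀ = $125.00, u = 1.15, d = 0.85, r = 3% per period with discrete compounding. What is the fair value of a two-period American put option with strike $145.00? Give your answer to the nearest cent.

Risk-neutral probability p = (1 + 0.03 − 0.85)/(1.15 − 0.85) = 0.1800/0.3000 = 0.6000
Terminal stock prices: S_uu = 165.3, S_ud = 122.2, S_dd = 90.31
Terminal payoffs (K − S): max(-20.31, 0) = 0, max(22.81, 0) = 22.81, max(54.69, 0) = 54.69
Node u (S = 143.8): continuation = 1/1.03·[0.6000·0.0000 + 0.4000·22.8125] = 8.8592; exercise value = 1.2500 ≤ continuation, so V_u = 8.8592
Node d (S = 106.2): continuation = 1/1.03·[0.6000·22.8125 + 0.4000·54.6875] = 34.5267; exercise value = 38.7500 > continuation, so V_d = 38.7500 (exercise)
Node 0 (S = 125): continuation = 1/1.03·[0.6000·8.8592 + 0.4000·38.7500] = 20.2093; exercise value = 20.0000 ≤ continuation, so V_0 = 20.2093

$20.21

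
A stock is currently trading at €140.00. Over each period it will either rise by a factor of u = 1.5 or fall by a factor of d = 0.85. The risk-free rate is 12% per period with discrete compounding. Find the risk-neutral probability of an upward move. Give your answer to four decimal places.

Risk-neutral probability p = (1 + 0.12 − 0.85)/(1.5 − 0.85) = 0.2700/0.6500 = 0.4154

p = 0.4154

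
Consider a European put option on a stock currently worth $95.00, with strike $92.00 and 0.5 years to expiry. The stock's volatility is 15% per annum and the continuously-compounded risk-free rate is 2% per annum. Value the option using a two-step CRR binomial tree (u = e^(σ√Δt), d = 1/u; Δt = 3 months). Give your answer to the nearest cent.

$2.39

CRR parameters: u = e^(σ√Δt) = e^(0.15·√0.25) = 1.0779, d = 1/u = 0.9277
Per-period rate: rΔt = 0.02·0.25 = 0.005, so R = e^0.005 = 1.0050
Risk-neutral probability p = (e^0.005 − 0.9277)/(1.0779 − 0.9277) = 0.0773/0.1501 = 0.5146
Terminal stock prices: S_uu = 110.4, S_ud = 95, S_dd = 81.77
Terminal payoffs (K − S): max(-18.37, 0) = 0, max(-3, 0) = 0, max(10.23, 0) = 10.23
Node u (S = 102.4): V_u = e^(−0.005)·[0.5146·0.0000 + 0.4854·0.0000] = 0.0000
Node d (S = 88.14): V_d = e^(−0.005)·[0.5146·0.0000 + 0.4854·10.2327] = 4.9417
Node 0 (S = 95): V_0 = e^(−0.005)·[0.5146·0.0000 + 0.4854·4.9417] = 2.3865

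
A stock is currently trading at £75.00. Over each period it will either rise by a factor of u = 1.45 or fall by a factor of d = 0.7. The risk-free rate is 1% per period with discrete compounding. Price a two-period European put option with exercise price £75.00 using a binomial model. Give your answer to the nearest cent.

Risk-neutral probability p = (1 + 0.01 − 0.7)/(1.45 − 0.7) = 0.3100/0.7500 = 0.4133
Terminal stock prices: S_uu = 157.7, S_ud = 76.12, S_dd = 36.75
Terminal payoffs (K − S): max(-82.69, 0) = 0, max(-1.125, 0) = 0, max(38.25, 0) = 38.25
Node u (S = 108.8): V_u = 1/1.01·[0.4133·0.0000 + 0.5867·0.0000] = 0.0000
Node d (S = 52.5): V_d = 1/1.01·[0.4133·0.0000 + 0.5867·38.2500] = 22.2178
Node 0 (S = 75): V_0 = 1/1.01·[0.4133·0.0000 + 0.5867·22.2178] = 12.9054

£12.91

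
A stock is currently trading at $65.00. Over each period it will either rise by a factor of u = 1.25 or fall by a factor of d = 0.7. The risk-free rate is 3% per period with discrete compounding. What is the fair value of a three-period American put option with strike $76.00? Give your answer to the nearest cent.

$16.82

Risk-neutral probability p = (1 + 0.03 − 0.7)/(1.25 − 0.7) = 0.3300/0.5500 = 0.6000
Terminal stock prices: S_uuu = 127, S_uud = 71.09, S_udd = 39.81, S_ddd = 22.29
Terminal payoffs (K − S): max(-50.95, 0) = 0, max(4.906, 0) = 4.906, max(36.19, 0) = 36.19, max(53.71, 0) = 53.71
Node uu (S = 101.6): continuation = 1/1.03·[0.6000·0.0000 + 0.4000·4.9062] = 1.9053; exercise value = 0.0000 ≤ continuation, so V_uu = 1.9053
Node ud (S = 56.87): continuation = 1/1.03·[0.6000·4.9062 + 0.4000·36.1875] = 16.9114; exercise value = 19.1250 > continuation, so V_ud = 19.1250 (exercise)
Node dd (S = 31.85): continuation = 1/1.03·[0.6000·36.1875 + 0.4000·53.7050] = 41.9364; exercise value = 44.1500 > continuation, so V_dd = 44.1500 (exercise)
Node u (S = 81.25): continuation = 1/1.03·[0.6000·1.9053 + 0.4000·19.1250] = 8.5371; exercise value = 0.0000 ≤ continuation, so V_u = 8.5371
Node d (S = 45.5): continuation = 1/1.03·[0.6000·19.1250 + 0.4000·44.1500] = 28.2864; exercise value = 30.5000 > continuation, so V_d = 30.5000 (exercise)
Node 0 (S = 65): continuation = 1/1.03·[0.6000·8.5371 + 0.4000·30.5000] = 16.8177; exercise value = 11.0000 ≤ continuation, so V_0 = 16.8177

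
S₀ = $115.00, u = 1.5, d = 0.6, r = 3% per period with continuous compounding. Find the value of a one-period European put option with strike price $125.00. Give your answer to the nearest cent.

Risk-neutral probability p = (e^0.03 − 0.6)/(1.5 − 0.6) = 0.4305/0.9000 = 0.4783
Terminal stock prices: S_u = 172.5, S_d = 69
Terminal payoffs (K − S): max(-47.5, 0) = 0, max(56, 0) = 56
Node 0 (S = 115): V_0 = e^(−0.03)·[0.4783·0.0000 + 0.5217·56.0000] = 28.3527

$28.35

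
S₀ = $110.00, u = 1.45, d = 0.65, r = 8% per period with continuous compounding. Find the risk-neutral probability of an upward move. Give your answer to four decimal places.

Risk-neutral probability p = (e^0.08 − 0.65)/(1.45 − 0.65) = 0.4333/0.8000 = 0.5416

p = 0.5416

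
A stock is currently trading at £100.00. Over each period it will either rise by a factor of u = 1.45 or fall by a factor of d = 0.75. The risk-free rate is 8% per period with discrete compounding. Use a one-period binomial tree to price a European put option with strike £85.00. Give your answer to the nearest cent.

Risk-neutral probability p = (1 + 0.08 − 0.75)/(1.45 − 0.75) = 0.3300/0.7000 = 0.4714
Terminal stock prices: S_u = 145, S_d = 75
Terminal payoffs (K − S): max(-60, 0) = 0, max(10, 0) = 10
Node 0 (S = 100): V_0 = 1/1.08·[0.4714·0.0000 + 0.5286·10.0000] = 4.8942

£4.89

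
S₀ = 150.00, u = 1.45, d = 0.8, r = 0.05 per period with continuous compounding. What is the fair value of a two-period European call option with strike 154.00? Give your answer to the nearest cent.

Risk-neutral probability p = (e^0.05 − 0.8)/(1.45 − 0.8) = 0.2513/0.6500 = 0.3866
Terminal stock prices: S_uu = 315.4, S_ud = 174, S_dd = 96
Terminal payoffs (S − K): max(161.4, 0) = 161.4, max(20, 0) = 20, max(-58, 0) = 0
Node u (S = 217.5): V_u = e^(−0.05)·[0.3866·161.3750 + 0.6134·20.0000] = 71.0107
Node d (S = 120): V_d = e^(−0.05)·[0.3866·20.0000 + 0.6134·0.0000] = 7.3544
Node 0 (S = 150): V_0 = e^(−0.05)·[0.3866·71.0107 + 0.6134·7.3544] = 30.4032

30.40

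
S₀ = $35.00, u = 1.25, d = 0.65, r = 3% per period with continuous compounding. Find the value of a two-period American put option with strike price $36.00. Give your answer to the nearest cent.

Risk-neutral probability p = (e^0.03 − 0.65)/(1.25 − 0.65) = 0.3805/0.6000 = 0.6341
Terminal stock prices: S_uu = 54.69, S_ud = 28.44, S_dd = 14.79
Terminal payoffs (K − S): max(-18.69, 0) = 0, max(7.562, 0) = 7.562, max(21.21, 0) = 21.21
Node u (S = 43.75): continuation = e^(−0.03)·[0.6341·0.0000 + 0.3659·7.5625] = 2.6854; exercise value = 0.0000 ≤ continuation, so V_u = 2.6854
Node d (S = 22.75): continuation = e^(−0.03)·[0.6341·7.5625 + 0.3659·21.2125] = 12.1860; exercise value = 13.2500 > continuation, so V_d = 13.2500 (exercise)
Node 0 (S = 35): continuation = e^(−0.03)·[0.6341·2.6854 + 0.3659·13.2500] = 6.3575; exercise value = 1.0000 ≤ continuation, so V_0 = 6.3575

$6.36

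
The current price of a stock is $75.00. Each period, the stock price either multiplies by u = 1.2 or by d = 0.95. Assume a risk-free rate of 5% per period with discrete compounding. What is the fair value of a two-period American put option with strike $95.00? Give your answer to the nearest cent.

Risk-neutral probability p = (1 + 0.05 − 0.95)/(1.2 − 0.95) = 0.1000/0.2500 = 0.4000
Terminal stock prices: S_uu = 108, S_ud = 85.5, S_dd = 67.69
Terminal payoffs (K − S): max(-13, 0) = 0, max(9.5, 0) = 9.5, max(27.31, 0) = 27.31
Node u (S = 90): continuation = 1/1.05·[0.4000·0.0000 + 0.6000·9.5000] = 5.4286; exercise value = 5.0000 ≤ continuation, so V_u = 5.4286
Node d (S = 71.25): continuation = 1/1.05·[0.4000·9.5000 + 0.6000·27.3125] = 19.2262; exercise value = 23.7500 > continuation, so V_d = 23.7500 (exercise)
Node 0 (S = 75): continuation = 1/1.05·[0.4000·5.4286 + 0.6000·23.7500] = 15.6395; exercise value = 20.0000 > continuation, so V_0 = 20.0000 (exercise)

$20.00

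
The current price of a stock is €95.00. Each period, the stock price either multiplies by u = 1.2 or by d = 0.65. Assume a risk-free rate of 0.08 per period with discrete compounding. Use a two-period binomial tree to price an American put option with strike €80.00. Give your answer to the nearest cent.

€4.55

Risk-neutral probability p = (1 + 0.08 − 0.65)/(1.2 − 0.65) = 0.4300/0.5500 = 0.7818
Terminal stock prices: S_uu = 136.8, S_ud = 74.1, S_dd = 40.14
Terminal payoffs (K − S): max(-56.8, 0) = 0, max(5.9, 0) = 5.9, max(39.86, 0) = 39.86
Node u (S = 114): continuation = 1/1.08·[0.7818·0.0000 + 0.2182·5.9000] = 1.1919; exercise value = 0.0000 ≤ continuation, so V_u = 1.1919
Node d (S = 61.75): continuation = 1/1.08·[0.7818·5.9000 + 0.2182·39.8625] = 12.3241; exercise value = 18.2500 > continuation, so V_d = 18.2500 (exercise)
Node 0 (S = 95): continuation = 1/1.08·[0.7818·1.1919 + 0.2182·18.2500] = 4.5497; exercise value = 0.0000 ≤ continuation, so V_0 = 4.5497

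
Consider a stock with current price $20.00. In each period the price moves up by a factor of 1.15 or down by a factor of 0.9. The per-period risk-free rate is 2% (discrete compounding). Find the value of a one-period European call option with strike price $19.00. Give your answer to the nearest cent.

$1.88

Risk-neutral probability p = (1 + 0.02 − 0.9)/(1.15 − 0.9) = 0.1200/0.2500 = 0.4800
Terminal stock prices: S_u = 23, S_d = 18
Terminal payoffs (S − K): max(4, 0) = 4, max(-1, 0) = 0
Node 0 (S = 20): V_0 = 1/1.02·[0.4800·4.0000 + 0.5200·0.0000] = 1.8824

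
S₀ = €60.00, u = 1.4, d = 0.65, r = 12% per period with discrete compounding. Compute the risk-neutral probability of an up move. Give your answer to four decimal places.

Risk-neutral probability p = (1 + 0.12 − 0.65)/(1.4 − 0.65) = 0.4700/0.7500 = 0.6267

p = 0.6267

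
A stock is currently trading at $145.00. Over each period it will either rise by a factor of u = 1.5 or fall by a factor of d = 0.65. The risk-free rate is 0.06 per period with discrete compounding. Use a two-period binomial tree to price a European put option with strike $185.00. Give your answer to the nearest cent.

Risk-neutral probability p = (1 + 0.06 − 0.65)/(1.5 − 0.65) = 0.4100/0.8500 = 0.4824
Terminal stock prices: S_uu = 326.2, S_ud = 141.4, S_dd = 61.26
Terminal payoffs (K − S): max(-141.2, 0) = 0, max(43.62, 0) = 43.62, max(123.7, 0) = 123.7
Node u (S = 217.5): V_u = 1/1.06·[0.4824·0.0000 + 0.5176·43.6250] = 21.3041
Node d (S = 94.25): V_d = 1/1.06·[0.4824·43.6250 + 0.5176·123.7375] = 80.2783
Node 0 (S = 145): V_0 = 1/1.06·[0.4824·21.3041 + 0.5176·80.2783] = 48.8980

$48.90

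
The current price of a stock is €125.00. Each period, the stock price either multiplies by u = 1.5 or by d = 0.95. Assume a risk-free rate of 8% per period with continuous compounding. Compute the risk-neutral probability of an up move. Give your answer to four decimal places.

p = 0.2423

Risk-neutral probability p = (e^0.08 − 0.95)/(1.5 − 0.95) = 0.1333/0.5500 = 0.2423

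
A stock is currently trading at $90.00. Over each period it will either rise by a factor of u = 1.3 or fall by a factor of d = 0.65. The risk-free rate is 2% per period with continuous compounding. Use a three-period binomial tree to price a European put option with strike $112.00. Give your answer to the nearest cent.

$30.39

Risk-neutral probability p = (e^0.02 − 0.65)/(1.3 − 0.65) = 0.3702/0.6500 = 0.5695
Terminal stock prices: S_uuu = 197.7, S_uud = 98.87, S_udd = 49.43, S_ddd = 24.72
Terminal payoffs (K − S): max(-85.73, 0) = 0, max(13.13, 0) = 13.13, max(62.57, 0) = 62.57, max(87.28, 0) = 87.28
Node uu (S = 152.1): V_uu = e^(−0.02)·[0.5695·0.0000 + 0.4305·13.1350] = 5.5421
Node ud (S = 76.05): V_ud = e^(−0.02)·[0.5695·13.1350 + 0.4305·62.5675] = 33.7323
Node dd (S = 38.03): V_dd = e^(−0.02)·[0.5695·62.5675 + 0.4305·87.2837] = 71.7573
Node u (S = 117): V_u = e^(−0.02)·[0.5695·5.5421 + 0.4305·33.7323] = 17.3268
Node d (S = 58.5): V_d = e^(−0.02)·[0.5695·33.7323 + 0.4305·71.7573] = 49.1084
Node 0 (S = 90): V_0 = e^(−0.02)·[0.5695·17.3268 + 0.4305·49.1084] = 30.3935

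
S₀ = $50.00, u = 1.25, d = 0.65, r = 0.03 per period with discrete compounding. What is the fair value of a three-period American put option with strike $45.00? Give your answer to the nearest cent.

$5.92

Risk-neutral probability p = (1 + 0.03 − 0.65)/(1.25 − 0.65) = 0.3800/0.6000 = 0.6333
Terminal stock prices: S_uuu = 97.66, S_uud = 50.78, S_udd = 26.41, S_ddd = 13.73
Terminal payoffs (K − S): max(-52.66, 0) = 0, max(-5.781, 0) = 0, max(18.59, 0) = 18.59, max(31.27, 0) = 31.27
Node uu (S = 78.12): continuation = 1/1.03·[0.6333·0.0000 + 0.3667·0.0000] = 0.0000; exercise value = 0.0000 ≤ continuation, so V_uu = 0.0000
Node ud (S = 40.62): continuation = 1/1.03·[0.6333·0.0000 + 0.3667·18.5937] = 6.6191; exercise value = 4.3750 ≤ continuation, so V_ud = 6.6191
Node dd (S = 21.13): continuation = 1/1.03·[0.6333·18.5937 + 0.3667·31.2687] = 22.5643; exercise value = 23.8750 > continuation, so V_dd = 23.8750 (exercise)
Node u (S = 62.5): continuation = 1/1.03·[0.6333·0.0000 + 0.3667·6.6191] = 2.3563; exercise value = 0.0000 ≤ continuation, so V_u = 2.3563
Node d (S = 32.5): continuation = 1/1.03·[0.6333·6.6191 + 0.3667·23.8750] = 12.5692; exercise value = 12.5000 ≤ continuation, so V_d = 12.5692
Node 0 (S = 50): continuation = 1/1.03·[0.6333·2.3563 + 0.3667·12.5692] = 5.9233; exercise value = 0.0000 ≤ continuation, so V_0 = 5.9233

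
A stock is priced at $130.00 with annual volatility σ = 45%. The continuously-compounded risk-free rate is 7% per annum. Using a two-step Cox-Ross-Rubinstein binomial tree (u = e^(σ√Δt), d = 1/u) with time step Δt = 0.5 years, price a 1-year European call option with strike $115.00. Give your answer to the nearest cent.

$34.60

CRR parameters: u = e^(σ√Δt) = e^(0.45·√0.5) = 1.3746, d = 1/u = 0.7275
Per-period rate: rΔt = 0.07·0.5 = 0.035, so R = e^0.035 = 1.0356
Risk-neutral probability p = (e^0.035 − 0.7275)/(1.3746 − 0.7275) = 0.3082/0.6472 = 0.4762
Terminal stock prices: S_uu = 245.7, S_ud = 130, S_dd = 68.8
Terminal payoffs (S − K): max(130.7, 0) = 130.7, max(15, 0) = 15, max(-46.2, 0) = 0
Node u (S = 178.7): V_u = e^(−0.035)·[0.4762·130.6556 + 0.5238·15.0000] = 67.6597
Node d (S = 94.57): V_d = e^(−0.035)·[0.4762·15.0000 + 0.5238·0.0000] = 6.8966
Node 0 (S = 130): V_0 = e^(−0.035)·[0.4762·67.6597 + 0.5238·6.8966] = 34.5968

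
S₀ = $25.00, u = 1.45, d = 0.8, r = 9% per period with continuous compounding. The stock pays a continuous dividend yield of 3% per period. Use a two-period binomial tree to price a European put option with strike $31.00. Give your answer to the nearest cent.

Per-period risk-free factor R = e^0.09 = 1.0942; dividend-adjusted growth = e^(0.09−0.03) = 1.0618.
Risk-neutral probability p = (1.0618 − 0.8)/(1.45 − 0.8) = 0.2618/0.6500 = 0.4028
Terminal stock prices: S_uu = 52.56, S_ud = 29, S_dd = 16
Terminal payoffs (K − S): max(-21.56, 0) = 0, max(2, 0) = 2, max(15, 0) = 15
Node u (S = 36.25): V_u = e^(−0.09)·[0.4028·0.0000 + 0.5972·2.0000] = 1.0916
Node d (S = 20): V_d = e^(−0.09)·[0.4028·2.0000 + 0.5972·15.0000] = 8.9230
Node 0 (S = 25): V_0 = e^(−0.09)·[0.4028·1.0916 + 0.5972·8.9230] = 5.2718

$5.27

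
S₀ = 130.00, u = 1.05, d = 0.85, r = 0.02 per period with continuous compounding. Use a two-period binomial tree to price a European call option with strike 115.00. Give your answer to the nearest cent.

Risk-neutral probability p = (e^0.02 − 0.85)/(1.05 − 0.85) = 0.1702/0.2000 = 0.8510
Terminal stock prices: S_uu = 143.3, S_ud = 116, S_dd = 93.92
Terminal payoffs (S − K): max(28.33, 0) = 28.33, max(1.025, 0) = 1.025, max(-21.08, 0) = 0
Node u (S = 136.5): V_u = e^(−0.02)·[0.8510·28.3250 + 0.1490·1.0250] = 23.7772
Node d (S = 110.5): V_d = e^(−0.02)·[0.8510·1.0250 + 0.1490·0.0000] = 0.8550
Node 0 (S = 130): V_0 = e^(−0.02)·[0.8510·23.7772 + 0.1490·0.8550] = 19.9587

19.96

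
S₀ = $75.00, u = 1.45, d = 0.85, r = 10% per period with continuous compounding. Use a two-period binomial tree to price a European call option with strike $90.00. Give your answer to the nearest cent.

Risk-neutral probability p = (e^0.1 − 0.85)/(1.45 − 0.85) = 0.2552/0.6000 = 0.4253
Terminal stock prices: S_uu = 157.7, S_ud = 92.44, S_dd = 54.19
Terminal payoffs (S − K): max(67.69, 0) = 67.69, max(2.438, 0) = 2.438, max(-35.81, 0) = 0
Node u (S = 108.8): V_u = e^(−0.1)·[0.4253·67.6875 + 0.5747·2.4375] = 27.3146
Node d (S = 63.75): V_d = e^(−0.1)·[0.4253·2.4375 + 0.5747·0.0000] = 0.9380
Node 0 (S = 75): V_0 = e^(−0.1)·[0.4253·27.3146 + 0.5747·0.9380] = 10.9988

$11.00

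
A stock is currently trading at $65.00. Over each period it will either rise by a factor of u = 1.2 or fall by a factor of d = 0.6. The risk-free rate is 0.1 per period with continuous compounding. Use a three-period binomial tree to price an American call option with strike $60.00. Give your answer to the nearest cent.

$23.13

Risk-neutral probability p = (e^0.1 − 0.6)/(1.2 − 0.6) = 0.5052/0.6000 = 0.8420
Terminal stock prices: S_uuu = 112.3, S_uud = 56.16, S_udd = 28.08, S_ddd = 14.04
Terminal payoffs (S − K): max(52.32, 0) = 52.32, max(-3.84, 0) = 0, max(-31.92, 0) = 0, max(-45.96, 0) = 0
Node uu (S = 93.6): continuation = e^(−0.1)·[0.8420·52.3200 + 0.1580·0.0000] = 39.8589; exercise value = 33.6000 ≤ continuation, so V_uu = 39.8589
Node ud (S = 46.8): continuation = e^(−0.1)·[0.8420·0.0000 + 0.1580·0.0000] = 0.0000; exercise value = 0.0000 ≤ continuation, so V_ud = 0.0000
Node dd (S = 23.4): continuation = e^(−0.1)·[0.8420·0.0000 + 0.1580·0.0000] = 0.0000; exercise value = 0.0000 ≤ continuation, so V_dd = 0.0000
Node u (S = 78): continuation = e^(−0.1)·[0.8420·39.8589 + 0.1580·0.0000] = 30.3657; exercise value = 18.0000 ≤ continuation, so V_u = 30.3657
Node d (S = 39): continuation = e^(−0.1)·[0.8420·0.0000 + 0.1580·0.0000] = 0.0000; exercise value = 0.0000 ≤ continuation, so V_d = 0.0000
Node 0 (S = 65): continuation = e^(−0.1)·[0.8420·30.3657 + 0.1580·0.0000] = 23.1335; exercise value = 5.0000 ≤ continuation, so V_0 = 23.1335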